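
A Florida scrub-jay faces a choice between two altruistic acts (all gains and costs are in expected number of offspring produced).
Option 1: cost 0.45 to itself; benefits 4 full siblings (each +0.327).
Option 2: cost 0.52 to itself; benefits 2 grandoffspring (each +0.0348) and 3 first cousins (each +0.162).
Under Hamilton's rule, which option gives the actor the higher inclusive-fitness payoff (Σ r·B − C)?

Option 1

Option 1: r to a full sibling = 0.5.
Option 1: Σ r·B − C = (4·0.5·0.327) − 0.45 = 0.204.
Option 2: r to a grandoffspring = 0.25.
Option 2: r to a first cousin = 0.125.
Option 2: Σ r·B − C = (2·0.25·0.0348 + 3·0.125·0.162) − 0.52 = -0.44185.
Option 1 has the higher net inclusive-fitness payoff.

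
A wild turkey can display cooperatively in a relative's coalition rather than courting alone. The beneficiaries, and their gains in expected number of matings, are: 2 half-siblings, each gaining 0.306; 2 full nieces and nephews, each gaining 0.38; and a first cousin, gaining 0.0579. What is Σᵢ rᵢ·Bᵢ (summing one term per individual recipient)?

r to a half-sibling = 0.25 (half-sibs share one parent — one path of length 2: r = (1/2)^2 = 1/4).
r to a full niece or nephew = 1/4 (full aunt/uncle↔niece/nephew: two paths of length 3 through the shared grandparent pair: r = 2·(1/2)^3 = 1/4).
r to a first cousin = 1/8 (first cousins share one grandparent pair — two paths of length 4: r = 2·(1/2)^4 = 1/8).
Summing one r·B term per recipient: 2·0.25·0.306 + 2·0.25·0.38 + 1·0.125·0.0579 = 0.3502375.

0.3502375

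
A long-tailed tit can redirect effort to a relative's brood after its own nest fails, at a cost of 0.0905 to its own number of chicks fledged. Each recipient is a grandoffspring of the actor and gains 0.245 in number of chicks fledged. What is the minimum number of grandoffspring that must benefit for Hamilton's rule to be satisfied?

2

r to a grandoffspring = 0.25 (two parent–offspring links: r = (1/2)^2 = 1/4).
Hamilton's rule: n·r·B > C  ⇒  n > C/(r·B) = 0.0905/(0.25·0.245) = 1.478.
The smallest integer exceeding 1.478 is 2.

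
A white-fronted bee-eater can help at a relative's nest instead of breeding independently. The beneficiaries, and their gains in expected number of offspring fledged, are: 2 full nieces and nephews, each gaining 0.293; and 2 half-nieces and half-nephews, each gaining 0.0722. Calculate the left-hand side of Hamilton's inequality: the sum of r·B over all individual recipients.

0.16455

r to a full niece or nephew = 0.25 (full aunt/uncle↔niece/nephew: two paths of length 3 through the shared grandparent pair: r = 2·(1/2)^3 = 1/4).
r to a half-niece or half-nephew = 1/8 (half-aunt/uncle↔niece/nephew: one path of length 3: r = (1/2)^3 = 1/8).
Summing one r·B term per recipient: 2·0.25·0.293 + 2·0.125·0.0722 = 0.16455.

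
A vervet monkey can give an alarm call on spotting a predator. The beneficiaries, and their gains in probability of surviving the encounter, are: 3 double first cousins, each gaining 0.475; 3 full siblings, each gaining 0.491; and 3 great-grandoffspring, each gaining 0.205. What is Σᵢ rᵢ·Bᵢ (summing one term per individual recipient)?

r to a double first cousin = 1/4 (double first cousins share both grandparent pairs — four paths of length 4: r = 4·(1/2)^4 = 1/4).
r to a full sibling = 0.5 (full sibs share both parents — two paths of length 2: r = 2·(1/2)^2 = 1/2).
r to a great-grandoffspring = 1/8 (three parent–offspring links: r = (1/2)^3 = 1/8).
Summing one r·B term per recipient: 3·0.25·0.475 + 3·0.5·0.491 + 3·0.125·0.205 = 1.169625.

1.169625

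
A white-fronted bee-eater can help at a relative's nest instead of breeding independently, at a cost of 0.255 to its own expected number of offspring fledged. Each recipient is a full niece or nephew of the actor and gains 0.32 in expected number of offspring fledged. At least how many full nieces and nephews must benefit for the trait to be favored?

4

r to a full niece or nephew = 1/4 (full aunt/uncle↔niece/nephew: two paths of length 3 through the shared grandparent pair: r = 2·(1/2)^3 = 1/4).
Hamilton's rule: n·r·B > C  ⇒  n > C/(r·B) = 0.255/(0.25·0.32) = 3.188.
The smallest integer exceeding 3.188 is 4.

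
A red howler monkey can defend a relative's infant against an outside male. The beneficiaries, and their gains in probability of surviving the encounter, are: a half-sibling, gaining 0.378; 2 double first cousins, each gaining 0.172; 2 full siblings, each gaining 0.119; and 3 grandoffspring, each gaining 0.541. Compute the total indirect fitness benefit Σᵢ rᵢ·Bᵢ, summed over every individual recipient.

0.70525

r to a half-sibling = 0.25 (half-sibs share one parent — one path of length 2: r = (1/2)^2 = 1/4).
r to a double first cousin = 0.25 (double first cousins share both grandparent pairs — four paths of length 4: r = 4·(1/2)^4 = 1/4).
r to a full sibling = 1/2 (full sibs share both parents — two paths of length 2: r = 2·(1/2)^2 = 1/2).
r to a grandoffspring = 1/4 (two parent–offspring links: r = (1/2)^2 = 1/4).
Summing one r·B term per recipient: 1·0.25·0.378 + 2·0.25·0.172 + 2·0.5·0.119 + 3·0.25·0.541 = 0.70525.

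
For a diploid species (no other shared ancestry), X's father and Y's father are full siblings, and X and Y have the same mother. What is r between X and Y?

Independent pedigree routes through distinct common ancestors add.
X and Y are related in two ways: first cousins through their fathers (r = 1/8) and half-sibs through their shared mother (r = 1/4).
r = 1/8 + 1/4 = 3/8 = 0.375.

0.375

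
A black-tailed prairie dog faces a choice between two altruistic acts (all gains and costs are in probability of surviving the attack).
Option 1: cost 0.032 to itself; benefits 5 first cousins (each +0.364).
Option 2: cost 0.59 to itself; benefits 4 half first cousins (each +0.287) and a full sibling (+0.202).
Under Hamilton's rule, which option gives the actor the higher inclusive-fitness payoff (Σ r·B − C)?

Option 1

Option 1: r to a first cousin = 0.125.
Option 1: Σ r·B − C = (5·0.125·0.364) − 0.032 = 0.1955.
Option 2: r to a half first cousin = 0.0625.
Option 2: r to a full sibling = 0.5.
Option 2: Σ r·B − C = (4·0.0625·0.287 + 1·0.5·0.202) − 0.59 = -0.41725.
Option 1 has the higher net inclusive-fitness payoff.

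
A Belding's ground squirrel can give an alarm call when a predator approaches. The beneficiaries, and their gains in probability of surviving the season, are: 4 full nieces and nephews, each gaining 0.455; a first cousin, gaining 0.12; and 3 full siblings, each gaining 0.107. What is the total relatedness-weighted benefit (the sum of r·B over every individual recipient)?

r to a full niece or nephew = 0.25 (full aunt/uncle↔niece/nephew: two paths of length 3 through the shared grandparent pair: r = 2·(1/2)^3 = 1/4).
r to a first cousin = 1/8 (first cousins share one grandparent pair — two paths of length 4: r = 2·(1/2)^4 = 1/8).
r to a full sibling = 1/2 (full sibs share both parents — two paths of length 2: r = 2·(1/2)^2 = 1/2).
Summing one r·B term per recipient: 4·0.25·0.455 + 1·0.125·0.12 + 3·0.5·0.107 = 0.6305.

0.6305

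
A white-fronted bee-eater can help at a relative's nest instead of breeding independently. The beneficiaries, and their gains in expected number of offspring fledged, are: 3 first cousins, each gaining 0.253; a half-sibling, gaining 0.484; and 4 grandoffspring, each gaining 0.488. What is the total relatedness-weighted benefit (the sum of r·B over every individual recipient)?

r to a first cousin = 1/8 (first cousins share one grandparent pair — two paths of length 4: r = 2·(1/2)^4 = 1/8).
r to a half-sibling = 1/4 (half-sibs share one parent — one path of length 2: r = (1/2)^2 = 1/4).
r to a grandoffspring = 0.25 (two parent–offspring links: r = (1/2)^2 = 1/4).
Summing one r·B term per recipient: 3·0.125·0.253 + 1·0.25·0.484 + 4·0.25·0.488 = 0.703875.

0.703875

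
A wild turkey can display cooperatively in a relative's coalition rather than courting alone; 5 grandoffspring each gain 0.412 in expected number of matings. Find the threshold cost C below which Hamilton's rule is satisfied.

0.515

r to a grandoffspring = 0.25 (two parent–offspring links: r = (1/2)^2 = 1/4).
Hamilton's rule: n·r·B > C, so the trait is favored while C < n·r·B = 5·0.25·0.412 = 0.515.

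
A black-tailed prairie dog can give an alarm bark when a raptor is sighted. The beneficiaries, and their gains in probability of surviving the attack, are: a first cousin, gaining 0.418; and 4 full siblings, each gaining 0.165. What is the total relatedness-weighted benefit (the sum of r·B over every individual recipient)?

r to a first cousin = 0.125 (first cousins share one grandparent pair — two paths of length 4: r = 2·(1/2)^4 = 1/8).
r to a full sibling = 1/2 (full sibs share both parents — two paths of length 2: r = 2·(1/2)^2 = 1/2).
Summing one r·B term per recipient: 1·0.125·0.418 + 4·0.5·0.165 = 0.38225.

0.38225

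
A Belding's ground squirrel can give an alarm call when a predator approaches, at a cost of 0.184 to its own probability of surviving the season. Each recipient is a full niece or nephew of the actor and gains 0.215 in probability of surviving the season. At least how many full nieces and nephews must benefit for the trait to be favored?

r to a full niece or nephew = 0.25 (full aunt/uncle↔niece/nephew: two paths of length 3 through the shared grandparent pair: r = 2·(1/2)^3 = 1/4).
Hamilton's rule: n·r·B > C  ⇒  n > C/(r·B) = 0.184/(0.25·0.215) = 3.423.
The smallest integer exceeding 3.423 is 4.

4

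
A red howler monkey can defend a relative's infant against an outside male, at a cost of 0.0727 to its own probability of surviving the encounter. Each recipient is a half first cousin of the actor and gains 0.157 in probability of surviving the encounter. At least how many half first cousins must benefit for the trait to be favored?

r to a half first cousin = 1/16 (half first cousins share one grandparent — one path of length 4: r = (1/2)^4 = 1/16).
Hamilton's rule: n·r·B > C  ⇒  n > C/(r·B) = 0.0727/(0.0625·0.157) = 7.409.
The smallest integer exceeding 7.409 is 8.

8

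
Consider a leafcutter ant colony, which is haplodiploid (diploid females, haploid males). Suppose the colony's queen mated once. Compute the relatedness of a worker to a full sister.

Haplodiploid full sisters inherit their father's entire haploid genome identically (contributing 1/2) and on average half of their mother's contribution (1/2 · 1/2 = 1/4); r = 1/2 + 1/4 = 3/4.

0.75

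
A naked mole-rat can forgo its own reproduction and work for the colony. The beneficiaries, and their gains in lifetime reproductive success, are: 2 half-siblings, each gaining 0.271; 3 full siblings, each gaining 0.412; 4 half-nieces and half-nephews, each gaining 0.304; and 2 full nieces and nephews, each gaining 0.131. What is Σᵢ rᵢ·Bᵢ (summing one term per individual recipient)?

r to a half-sibling = 0.25 (half-sibs share one parent — one path of length 2: r = (1/2)^2 = 1/4).
r to a full sibling = 1/2 (full sibs share both parents — two paths of length 2: r = 2·(1/2)^2 = 1/2).
r to a half-niece or half-nephew = 0.125 (half-aunt/uncle↔niece/nephew: one path of length 3: r = (1/2)^3 = 1/8).
r to a full niece or nephew = 1/4 (full aunt/uncle↔niece/nephew: two paths of length 3 through the shared grandparent pair: r = 2·(1/2)^3 = 1/4).
Summing one r·B term per recipient: 2·0.25·0.271 + 3·0.5·0.412 + 4·0.125·0.304 + 2·0.25·0.131 = 0.971.

0.971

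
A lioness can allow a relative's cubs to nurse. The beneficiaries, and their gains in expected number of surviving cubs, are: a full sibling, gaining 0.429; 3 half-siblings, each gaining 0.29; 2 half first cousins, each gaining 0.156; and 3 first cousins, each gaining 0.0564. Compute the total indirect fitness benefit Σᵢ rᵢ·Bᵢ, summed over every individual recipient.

0.47265

r to a full sibling = 0.5 (full sibs share both parents — two paths of length 2: r = 2·(1/2)^2 = 1/2).
r to a half-sibling = 1/4 (half-sibs share one parent — one path of length 2: r = (1/2)^2 = 1/4).
r to a half first cousin = 0.0625 (half first cousins share one grandparent — one path of length 4: r = (1/2)^4 = 1/16).
r to a first cousin = 0.125 (first cousins share one grandparent pair — two paths of length 4: r = 2·(1/2)^4 = 1/8).
Summing one r·B term per recipient: 1·0.5·0.429 + 3·0.25·0.29 + 2·0.0625·0.156 + 3·0.125·0.0564 = 0.47265.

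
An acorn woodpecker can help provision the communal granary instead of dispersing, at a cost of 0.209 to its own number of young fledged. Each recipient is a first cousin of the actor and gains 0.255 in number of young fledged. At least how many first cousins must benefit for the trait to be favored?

r to a first cousin = 1/8 (first cousins share one grandparent pair — two paths of length 4: r = 2·(1/2)^4 = 1/8).
Hamilton's rule: n·r·B > C  ⇒  n > C/(r·B) = 0.209/(0.125·0.255) = 6.557.
The smallest integer exceeding 6.557 is 7.

7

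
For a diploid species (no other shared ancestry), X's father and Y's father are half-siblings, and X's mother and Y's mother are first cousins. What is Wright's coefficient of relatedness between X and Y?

Wright's path rule: contributions from independent ancestry routes add.
X and Y are related in two ways: half first cousins through their fathers (r = 1/16) and second cousins through their mothers (r = 1/32).
r = 1/16 + 1/32 = 3/32 = 0.09375.

0.09375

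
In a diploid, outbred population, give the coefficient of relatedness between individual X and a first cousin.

Each parent–offspring link contributes a factor of 1/2, and independent paths through distinct common ancestors add.
First cousins share one grandparent pair — two paths of length 4: r = 2·(1/2)^4 = 1/8.

0.125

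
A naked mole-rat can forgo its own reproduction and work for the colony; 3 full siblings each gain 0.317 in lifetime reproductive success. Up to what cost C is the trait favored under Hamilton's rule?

0.4755

r to a full sibling = 1/2 (full sibs share both parents — two paths of length 2: r = 2·(1/2)^2 = 1/2).
Hamilton's rule: n·r·B > C, so the trait is favored while C < n·r·B = 3·0.5·0.317 = 0.4755.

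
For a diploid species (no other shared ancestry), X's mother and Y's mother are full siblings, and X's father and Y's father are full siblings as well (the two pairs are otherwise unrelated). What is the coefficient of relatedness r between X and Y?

0.25

With two independent routes of shared ancestry, r is the sum of the two contributions.
X and Y are related in two ways: first cousins through their mothers (r = 1/8) and first cousins through their fathers (r = 1/8) — i.e. double first cousins.
r = 1/8 + 1/8 = 1/4 = 0.25.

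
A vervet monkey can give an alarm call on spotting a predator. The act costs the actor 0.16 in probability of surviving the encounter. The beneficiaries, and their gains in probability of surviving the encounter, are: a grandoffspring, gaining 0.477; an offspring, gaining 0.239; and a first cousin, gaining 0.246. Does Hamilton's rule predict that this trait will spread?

Yes

Hamilton's rule: the trait is favored when the sum of r·B over every recipient exceeds the actor's cost C.
r to a grandoffspring = 1/4 (two parent–offspring links: r = (1/2)^2 = 1/4).
r to an offspring = 1/2 (one parent–offspring link: r = (1/2)^1 = 1/2).
r to a first cousin = 0.125 (first cousins share one grandparent pair — two paths of length 4: r = 2·(1/2)^4 = 1/8).
Summing one r·B term per recipient: 1·0.25·0.477 + 1·0.5·0.239 + 1·0.125·0.246 = 0.2695.
0.2695 > 0.16: the indirect benefit exceeds the cost.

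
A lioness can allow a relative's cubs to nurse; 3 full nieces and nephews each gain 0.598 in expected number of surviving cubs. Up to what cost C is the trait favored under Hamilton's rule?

0.4485

r to a full niece or nephew = 0.25 (full aunt/uncle↔niece/nephew: two paths of length 3 through the shared grandparent pair: r = 2·(1/2)^3 = 1/4).
Hamilton's rule: n·r·B > C, so the trait is favored while C < n·r·B = 3·0.25·0.598 = 0.4485.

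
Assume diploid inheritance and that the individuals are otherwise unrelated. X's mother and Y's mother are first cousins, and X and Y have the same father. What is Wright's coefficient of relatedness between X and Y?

With two independent routes of shared ancestry, r is the sum of the two contributions.
X and Y are related in two ways: second cousins through their mothers (r = 1/32) and half-sibs through their shared father (r = 1/4).
r = 1/32 + 1/4 = 0.28125.

0.28125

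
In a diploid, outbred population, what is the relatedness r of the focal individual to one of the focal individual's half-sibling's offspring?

0.125

Each parent–offspring link contributes a factor of 1/2, and independent paths through distinct common ancestors add.
Half-aunt/uncle↔niece/nephew: one path of length 3: r = (1/2)^3 = 1/8.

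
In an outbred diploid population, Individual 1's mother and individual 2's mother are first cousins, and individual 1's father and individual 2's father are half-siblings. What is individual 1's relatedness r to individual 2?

0.09375

Wright's path rule: contributions from independent ancestry routes add.
Individual 1 and individual 2 are related in two ways: second cousins through their mothers (r = 1/32) and half first cousins through their fathers (r = 1/16).
r = 1/32 + 1/16 = 0.09375.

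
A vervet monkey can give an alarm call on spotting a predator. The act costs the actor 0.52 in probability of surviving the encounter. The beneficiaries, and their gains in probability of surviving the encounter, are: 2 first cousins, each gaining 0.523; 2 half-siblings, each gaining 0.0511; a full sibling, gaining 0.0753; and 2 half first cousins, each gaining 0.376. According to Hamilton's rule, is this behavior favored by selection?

No

Hamilton's rule: the trait is favored when the sum of r·B over every recipient exceeds the actor's cost C.
r to a first cousin = 1/8 (first cousins share one grandparent pair — two paths of length 4: r = 2·(1/2)^4 = 1/8).
r to a half-sibling = 0.25 (half-sibs share one parent — one path of length 2: r = (1/2)^2 = 1/4).
r to a full sibling = 0.5 (full sibs share both parents — two paths of length 2: r = 2·(1/2)^2 = 1/2).
r to a half first cousin = 1/16 (half first cousins share one grandparent — one path of length 4: r = (1/2)^4 = 1/16).
Summing one r·B term per recipient: 2·0.125·0.523 + 2·0.25·0.0511 + 1·0.5·0.0753 + 2·0.0625·0.376 = 0.24095.
0.24095 < 0.52: the indirect benefit is less than the cost.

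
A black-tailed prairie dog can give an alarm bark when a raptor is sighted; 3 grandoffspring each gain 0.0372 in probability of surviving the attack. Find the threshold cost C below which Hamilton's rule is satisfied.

0.0279

r to a grandoffspring = 0.25 (two parent–offspring links: r = (1/2)^2 = 1/4).
Hamilton's rule: n·r·B > C, so the trait is favored while C < n·r·B = 3·0.25·0.0372 = 0.0279.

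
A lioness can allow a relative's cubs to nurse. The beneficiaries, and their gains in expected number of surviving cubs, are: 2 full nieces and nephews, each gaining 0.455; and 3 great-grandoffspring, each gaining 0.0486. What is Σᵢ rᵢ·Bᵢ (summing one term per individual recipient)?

r to a full niece or nephew = 1/4 (full aunt/uncle↔niece/nephew: two paths of length 3 through the shared grandparent pair: r = 2·(1/2)^3 = 1/4).
r to a great-grandoffspring = 1/8 (three parent–offspring links: r = (1/2)^3 = 1/8).
Summing one r·B term per recipient: 2·0.25·0.455 + 3·0.125·0.0486 = 0.245725.

0.245725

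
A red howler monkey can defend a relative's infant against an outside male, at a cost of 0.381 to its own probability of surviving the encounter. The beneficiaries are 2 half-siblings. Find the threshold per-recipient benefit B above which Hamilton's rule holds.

0.762

r to a half-sibling = 1/4 (half-sibs share one parent — one path of length 2: r = (1/2)^2 = 1/4).
Hamilton's rule with n recipients of equal r: n·r·B > C, so B > C/(n·r) = 0.381/(2·0.25) = 0.762.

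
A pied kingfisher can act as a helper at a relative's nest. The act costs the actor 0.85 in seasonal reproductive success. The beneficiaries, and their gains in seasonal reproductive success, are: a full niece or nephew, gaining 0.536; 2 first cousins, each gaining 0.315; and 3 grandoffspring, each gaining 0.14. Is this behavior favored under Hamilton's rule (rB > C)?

Hamilton's rule: the trait is favored when the sum of r·B over every recipient exceeds the actor's cost C.
r to a full niece or nephew = 0.25 (full aunt/uncle↔niece/nephew: two paths of length 3 through the shared grandparent pair: r = 2·(1/2)^3 = 1/4).
r to a first cousin = 1/8 (first cousins share one grandparent pair — two paths of length 4: r = 2·(1/2)^4 = 1/8).
r to a grandoffspring = 1/4 (two parent–offspring links: r = (1/2)^2 = 1/4).
Summing one r·B term per recipient: 1·0.25·0.536 + 2·0.125·0.315 + 3·0.25·0.14 = 0.31775.
0.31775 < 0.85: the indirect benefit is less than the cost.

No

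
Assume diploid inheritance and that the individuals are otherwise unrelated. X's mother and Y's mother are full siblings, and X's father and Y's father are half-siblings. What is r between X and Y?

0.1875

Relatedness sums over independent paths through distinct common ancestors.
X and Y are related in two ways: first cousins through their mothers (r = 1/8) and half first cousins through their fathers (r = 1/16).
r = 1/8 + 1/16 = 3/16 = 0.1875.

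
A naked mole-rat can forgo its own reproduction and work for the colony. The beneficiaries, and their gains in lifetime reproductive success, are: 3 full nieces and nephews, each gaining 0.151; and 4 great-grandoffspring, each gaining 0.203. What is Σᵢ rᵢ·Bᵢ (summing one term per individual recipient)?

0.21475

r to a full niece or nephew = 1/4 (full aunt/uncle↔niece/nephew: two paths of length 3 through the shared grandparent pair: r = 2·(1/2)^3 = 1/4).
r to a great-grandoffspring = 0.125 (three parent–offspring links: r = (1/2)^3 = 1/8).
Summing one r·B term per recipient: 3·0.25·0.151 + 4·0.125·0.203 = 0.21475.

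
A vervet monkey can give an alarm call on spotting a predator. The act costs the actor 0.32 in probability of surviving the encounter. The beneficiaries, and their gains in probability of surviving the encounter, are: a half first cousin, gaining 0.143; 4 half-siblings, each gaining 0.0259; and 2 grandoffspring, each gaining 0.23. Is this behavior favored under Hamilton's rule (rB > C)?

Hamilton's rule: the trait is favored when the sum of r·B over every recipient exceeds the actor's cost C.
r to a half first cousin = 1/16 (half first cousins share one grandparent — one path of length 4: r = (1/2)^4 = 1/16).
r to a half-sibling = 0.25 (half-sibs share one parent — one path of length 2: r = (1/2)^2 = 1/4).
r to a grandoffspring = 0.25 (two parent–offspring links: r = (1/2)^2 = 1/4).
Summing one r·B term per recipient: 1·0.0625·0.143 + 4·0.25·0.0259 + 2·0.25·0.23 = 0.1498375.
0.1498375 < 0.32: the indirect benefit is less than the cost.

No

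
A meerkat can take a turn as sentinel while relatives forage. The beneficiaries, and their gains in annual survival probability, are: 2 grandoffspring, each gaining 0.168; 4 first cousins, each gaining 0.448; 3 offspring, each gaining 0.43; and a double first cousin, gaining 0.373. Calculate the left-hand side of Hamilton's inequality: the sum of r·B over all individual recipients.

1.04625

r to a grandoffspring = 1/4 (two parent–offspring links: r = (1/2)^2 = 1/4).
r to a first cousin = 0.125 (first cousins share one grandparent pair — two paths of length 4: r = 2·(1/2)^4 = 1/8).
r to an offspring = 1/2 (one parent–offspring link: r = (1/2)^1 = 1/2).
r to a double first cousin = 0.25 (double first cousins share both grandparent pairs — four paths of length 4: r = 4·(1/2)^4 = 1/4).
Summing one r·B term per recipient: 2·0.25·0.168 + 4·0.125·0.448 + 3·0.5·0.43 + 1·0.25·0.373 = 1.04625.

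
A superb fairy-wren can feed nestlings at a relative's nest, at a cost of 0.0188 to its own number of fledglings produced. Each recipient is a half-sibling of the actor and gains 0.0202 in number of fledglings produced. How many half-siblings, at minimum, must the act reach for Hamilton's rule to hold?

r to a half-sibling = 1/4 (half-sibs share one parent — one path of length 2: r = (1/2)^2 = 1/4).
Hamilton's rule: n·r·B > C  ⇒  n > C/(r·B) = 0.0188/(0.25·0.0202) = 3.723.
The smallest integer exceeding 3.723 is 4.

4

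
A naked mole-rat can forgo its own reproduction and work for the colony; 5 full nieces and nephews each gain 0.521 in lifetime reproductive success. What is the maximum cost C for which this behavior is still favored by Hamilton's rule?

0.65125

r to a full niece or nephew = 0.25 (full aunt/uncle↔niece/nephew: two paths of length 3 through the shared grandparent pair: r = 2·(1/2)^3 = 1/4).
Hamilton's rule: n·r·B > C, so the trait is favored while C < n·r·B = 5·0.25·0.521 = 0.65125.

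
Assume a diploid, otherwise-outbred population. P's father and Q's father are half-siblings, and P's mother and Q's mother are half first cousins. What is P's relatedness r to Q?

0.078125

Relatedness sums over independent paths through distinct common ancestors.
P and Q are related in two ways: half first cousins through their fathers (r = 1/16) and half second cousins through their mothers (r = 1/64).
r = 1/16 + 1/64 = 0.078125.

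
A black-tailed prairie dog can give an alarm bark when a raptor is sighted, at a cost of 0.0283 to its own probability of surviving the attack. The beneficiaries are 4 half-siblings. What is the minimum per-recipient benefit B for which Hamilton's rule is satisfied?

r to a half-sibling = 0.25 (half-sibs share one parent — one path of length 2: r = (1/2)^2 = 1/4).
Hamilton's rule with n recipients of equal r: n·r·B > C, so B > C/(n·r) = 0.0283/(4·0.25) = 0.0283.

0.0283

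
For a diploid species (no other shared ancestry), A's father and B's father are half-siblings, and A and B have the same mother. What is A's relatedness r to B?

0.3125

With two independent routes of shared ancestry, r is the sum of the two contributions.
A and B are related in two ways: half first cousins through their fathers (r = 1/16) and half-sibs through their shared mother (r = 1/4).
r = 1/16 + 1/4 = 0.3125.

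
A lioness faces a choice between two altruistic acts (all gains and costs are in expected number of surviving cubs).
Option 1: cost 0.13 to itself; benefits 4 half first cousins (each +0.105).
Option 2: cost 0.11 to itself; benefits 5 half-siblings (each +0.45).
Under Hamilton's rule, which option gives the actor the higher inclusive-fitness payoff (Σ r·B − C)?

Option 2

Option 1: r to a half first cousin = 0.0625.
Option 1: Σ r·B − C = (4·0.0625·0.105) − 0.13 = -0.10375.
Option 2: r to a half-sibling = 0.25.
Option 2: Σ r·B − C = (5·0.25·0.45) − 0.11 = 0.4525.
Option 2 has the higher net inclusive-fitness payoff.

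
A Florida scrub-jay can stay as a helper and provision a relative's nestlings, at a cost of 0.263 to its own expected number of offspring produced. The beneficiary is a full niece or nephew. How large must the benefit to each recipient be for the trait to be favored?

r to a full niece or nephew = 0.25 (full aunt/uncle↔niece/nephew: two paths of length 3 through the shared grandparent pair: r = 2·(1/2)^3 = 1/4).
Hamilton's rule with n recipients of equal r: n·r·B > C, so B > C/(n·r) = 0.263/(1·0.25) = 1.052.

1.052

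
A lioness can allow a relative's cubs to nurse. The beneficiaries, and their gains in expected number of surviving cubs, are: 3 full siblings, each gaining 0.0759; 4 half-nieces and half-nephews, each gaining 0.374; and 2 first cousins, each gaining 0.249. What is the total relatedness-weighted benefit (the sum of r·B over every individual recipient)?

r to a full sibling = 1/2 (full sibs share both parents — two paths of length 2: r = 2·(1/2)^2 = 1/2).
r to a half-niece or half-nephew = 0.125 (half-aunt/uncle↔niece/nephew: one path of length 3: r = (1/2)^3 = 1/8).
r to a first cousin = 0.125 (first cousins share one grandparent pair — two paths of length 4: r = 2·(1/2)^4 = 1/8).
Summing one r·B term per recipient: 3·0.5·0.0759 + 4·0.125·0.374 + 2·0.125·0.249 = 0.3631.

0.3631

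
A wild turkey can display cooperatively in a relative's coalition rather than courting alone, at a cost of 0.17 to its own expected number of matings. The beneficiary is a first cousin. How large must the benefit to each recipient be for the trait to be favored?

r to a first cousin = 1/8 (first cousins share one grandparent pair — two paths of length 4: r = 2·(1/2)^4 = 1/8).
Hamilton's rule with n recipients of equal r: n·r·B > C, so B > C/(n·r) = 0.17/(1·0.125) = 1.36.

1.36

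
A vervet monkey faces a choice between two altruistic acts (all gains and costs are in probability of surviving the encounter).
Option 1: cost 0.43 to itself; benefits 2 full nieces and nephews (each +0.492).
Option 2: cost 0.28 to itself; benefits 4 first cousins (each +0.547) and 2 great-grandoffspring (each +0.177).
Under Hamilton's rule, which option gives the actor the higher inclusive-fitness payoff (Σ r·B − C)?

Option 1: r to a full niece or nephew = 0.25.
Option 1: Σ r·B − C = (2·0.25·0.492) − 0.43 = -0.184.
Option 2: r to a first cousin = 0.125.
Option 2: r to a great-grandoffspring = 0.125.
Option 2: Σ r·B − C = (4·0.125·0.547 + 2·0.125·0.177) − 0.28 = 0.03775.
Option 2 has the higher net inclusive-fitness payoff.

Option 2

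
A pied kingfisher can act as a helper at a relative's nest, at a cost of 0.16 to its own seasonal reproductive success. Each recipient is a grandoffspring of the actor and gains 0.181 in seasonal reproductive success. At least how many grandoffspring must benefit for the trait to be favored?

4

r to a grandoffspring = 1/4 (two parent–offspring links: r = (1/2)^2 = 1/4).
Hamilton's rule: n·r·B > C  ⇒  n > C/(r·B) = 0.16/(0.25·0.181) = 3.536.
The smallest integer exceeding 3.536 is 4.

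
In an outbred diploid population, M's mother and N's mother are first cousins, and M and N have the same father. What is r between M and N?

0.28125

Independent pedigree routes through distinct common ancestors add.
M and N are related in two ways: second cousins through their mothers (r = 1/32) and half-sibs through their shared father (r = 1/4).
r = 1/32 + 1/4 = 0.28125.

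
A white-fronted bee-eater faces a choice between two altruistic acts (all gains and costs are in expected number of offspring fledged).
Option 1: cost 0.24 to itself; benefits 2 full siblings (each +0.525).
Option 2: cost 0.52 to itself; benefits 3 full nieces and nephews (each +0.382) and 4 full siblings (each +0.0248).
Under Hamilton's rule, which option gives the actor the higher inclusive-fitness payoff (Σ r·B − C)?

Option 1

Option 1: r to a full sibling = 0.5.
Option 1: Σ r·B − C = (2·0.5·0.525) − 0.24 = 0.285.
Option 2: r to a full niece or nephew = 0.25.
Option 2: r to a full sibling = 0.5.
Option 2: Σ r·B − C = (3·0.25·0.382 + 4·0.5·0.0248) − 0.52 = -0.1839.
Option 1 has the higher net inclusive-fitness payoff.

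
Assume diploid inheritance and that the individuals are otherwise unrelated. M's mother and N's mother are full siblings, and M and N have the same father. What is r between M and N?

Relatedness sums over independent paths through distinct common ancestors.
M and N are related in two ways: first cousins through their mothers (r = 1/8) and half-sibs through their shared father (r = 1/4).
r = 1/8 + 1/4 = 0.375.

0.375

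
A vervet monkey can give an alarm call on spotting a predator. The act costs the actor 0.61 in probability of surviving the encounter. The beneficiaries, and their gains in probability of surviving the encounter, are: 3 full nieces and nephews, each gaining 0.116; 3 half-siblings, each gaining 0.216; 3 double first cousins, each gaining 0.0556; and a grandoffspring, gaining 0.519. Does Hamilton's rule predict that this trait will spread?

Hamilton's rule: the trait is favored when the sum of r·B over every recipient exceeds the actor's cost C.
r to a full niece or nephew = 1/4 (full aunt/uncle↔niece/nephew: two paths of length 3 through the shared grandparent pair: r = 2·(1/2)^3 = 1/4).
r to a half-sibling = 1/4 (half-sibs share one parent — one path of length 2: r = (1/2)^2 = 1/4).
r to a double first cousin = 1/4 (double first cousins share both grandparent pairs — four paths of length 4: r = 4·(1/2)^4 = 1/4).
r to a grandoffspring = 0.25 (two parent–offspring links: r = (1/2)^2 = 1/4).
Summing one r·B term per recipient: 3·0.25·0.116 + 3·0.25·0.216 + 3·0.25·0.0556 + 1·0.25·0.519 = 0.42045.
0.42045 < 0.61: the indirect benefit is less than the cost.

No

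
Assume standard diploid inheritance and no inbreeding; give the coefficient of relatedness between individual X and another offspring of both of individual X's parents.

Each parent–offspring link contributes a factor of 1/2, and independent paths through distinct common ancestors add.
Full sibs share both parents — two paths of length 2: r = 2·(1/2)^2 = 1/2.

0.5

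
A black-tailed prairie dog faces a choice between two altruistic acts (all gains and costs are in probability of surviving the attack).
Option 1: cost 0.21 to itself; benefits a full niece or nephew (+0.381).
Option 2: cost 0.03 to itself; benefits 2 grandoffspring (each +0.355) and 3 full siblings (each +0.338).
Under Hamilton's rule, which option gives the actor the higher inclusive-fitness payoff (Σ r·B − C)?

Option 2

Option 1: r to a full niece or nephew = 0.25.
Option 1: Σ r·B − C = (1·0.25·0.381) − 0.21 = -0.11475.
Option 2: r to a grandoffspring = 0.25.
Option 2: r to a full sibling = 0.5.
Option 2: Σ r·B − C = (2·0.25·0.355 + 3·0.5·0.338) − 0.03 = 0.6545.
Option 2 has the higher net inclusive-fitness payoff.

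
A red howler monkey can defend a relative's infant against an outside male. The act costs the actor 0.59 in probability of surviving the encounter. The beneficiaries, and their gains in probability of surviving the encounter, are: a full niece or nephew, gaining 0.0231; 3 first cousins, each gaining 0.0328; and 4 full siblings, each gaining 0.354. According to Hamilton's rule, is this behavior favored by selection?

Yes

Hamilton's rule: the trait is favored when the sum of r·B over every recipient exceeds the actor's cost C.
r to a full niece or nephew = 0.25 (full aunt/uncle↔niece/nephew: two paths of length 3 through the shared grandparent pair: r = 2·(1/2)^3 = 1/4).
r to a first cousin = 0.125 (first cousins share one grandparent pair — two paths of length 4: r = 2·(1/2)^4 = 1/8).
r to a full sibling = 0.5 (full sibs share both parents — two paths of length 2: r = 2·(1/2)^2 = 1/2).
Summing one r·B term per recipient: 1·0.25·0.0231 + 3·0.125·0.0328 + 4·0.5·0.354 = 0.726075.
0.726075 > 0.59: the indirect benefit exceeds the cost.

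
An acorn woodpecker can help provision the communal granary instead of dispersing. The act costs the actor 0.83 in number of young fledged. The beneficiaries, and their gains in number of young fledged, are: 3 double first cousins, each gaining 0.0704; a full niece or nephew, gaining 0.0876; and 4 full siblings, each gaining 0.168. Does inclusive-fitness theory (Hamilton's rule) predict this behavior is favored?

Hamilton's rule: the trait is favored when the sum of r·B over every recipient exceeds the actor's cost C.
r to a double first cousin = 0.25 (double first cousins share both grandparent pairs — four paths of length 4: r = 4·(1/2)^4 = 1/4).
r to a full niece or nephew = 1/4 (full aunt/uncle↔niece/nephew: two paths of length 3 through the shared grandparent pair: r = 2·(1/2)^3 = 1/4).
r to a full sibling = 1/2 (full sibs share both parents — two paths of length 2: r = 2·(1/2)^2 = 1/2).
Summing one r·B term per recipient: 3·0.25·0.0704 + 1·0.25·0.0876 + 4·0.5·0.168 = 0.4107.
0.4107 < 0.83: the indirect benefit is less than the cost.

No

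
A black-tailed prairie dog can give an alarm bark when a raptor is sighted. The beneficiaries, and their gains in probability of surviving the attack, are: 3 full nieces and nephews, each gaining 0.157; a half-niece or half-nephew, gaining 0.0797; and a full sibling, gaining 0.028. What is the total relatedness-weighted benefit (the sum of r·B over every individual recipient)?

r to a full niece or nephew = 0.25 (full aunt/uncle↔niece/nephew: two paths of length 3 through the shared grandparent pair: r = 2·(1/2)^3 = 1/4).
r to a half-niece or half-nephew = 1/8 (half-aunt/uncle↔niece/nephew: one path of length 3: r = (1/2)^3 = 1/8).
r to a full sibling = 0.5 (full sibs share both parents — two paths of length 2: r = 2·(1/2)^2 = 1/2).
Summing one r·B term per recipient: 3·0.25·0.157 + 1·0.125·0.0797 + 1·0.5·0.028 = 0.1417125.

0.1417125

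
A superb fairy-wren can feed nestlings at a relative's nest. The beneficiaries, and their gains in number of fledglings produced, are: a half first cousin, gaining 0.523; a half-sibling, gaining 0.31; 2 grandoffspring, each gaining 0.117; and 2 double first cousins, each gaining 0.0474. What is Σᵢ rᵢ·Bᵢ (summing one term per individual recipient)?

r to a half first cousin = 1/16 (half first cousins share one grandparent — one path of length 4: r = (1/2)^4 = 1/16).
r to a half-sibling = 0.25 (half-sibs share one parent — one path of length 2: r = (1/2)^2 = 1/4).
r to a grandoffspring = 0.25 (two parent–offspring links: r = (1/2)^2 = 1/4).
r to a double first cousin = 1/4 (double first cousins share both grandparent pairs — four paths of length 4: r = 4·(1/2)^4 = 1/4).
Summing one r·B term per recipient: 1·0.0625·0.523 + 1·0.25·0.31 + 2·0.25·0.117 + 2·0.25·0.0474 = 0.1923875.

0.1923875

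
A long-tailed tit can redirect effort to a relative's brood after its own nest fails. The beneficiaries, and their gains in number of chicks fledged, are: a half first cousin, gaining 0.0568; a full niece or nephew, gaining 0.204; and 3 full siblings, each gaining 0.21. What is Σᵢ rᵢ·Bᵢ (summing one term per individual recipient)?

0.36955

r to a half first cousin = 1/16 (half first cousins share one grandparent — one path of length 4: r = (1/2)^4 = 1/16).
r to a full niece or nephew = 0.25 (full aunt/uncle↔niece/nephew: two paths of length 3 through the shared grandparent pair: r = 2·(1/2)^3 = 1/4).
r to a full sibling = 1/2 (full sibs share both parents — two paths of length 2: r = 2·(1/2)^2 = 1/2).
Summing one r·B term per recipient: 1·0.0625·0.0568 + 1·0.25·0.204 + 3·0.5·0.21 = 0.36955.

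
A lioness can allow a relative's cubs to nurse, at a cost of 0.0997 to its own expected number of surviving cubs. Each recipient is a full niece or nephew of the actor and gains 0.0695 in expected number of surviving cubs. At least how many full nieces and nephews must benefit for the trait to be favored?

6

r to a full niece or nephew = 1/4 (full aunt/uncle↔niece/nephew: two paths of length 3 through the shared grandparent pair: r = 2·(1/2)^3 = 1/4).
Hamilton's rule: n·r·B > C  ⇒  n > C/(r·B) = 0.0997/(0.25·0.0695) = 5.738.
The smallest integer exceeding 5.738 is 6.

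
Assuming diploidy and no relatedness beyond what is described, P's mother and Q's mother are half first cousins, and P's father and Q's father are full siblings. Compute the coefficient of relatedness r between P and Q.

Relatedness sums over independent paths through distinct common ancestors.
P and Q are related in two ways: half second cousins through their mothers (r = 1/64) and first cousins through their fathers (r = 1/8).
r = 1/64 + 1/8 = 0.140625.

0.140625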